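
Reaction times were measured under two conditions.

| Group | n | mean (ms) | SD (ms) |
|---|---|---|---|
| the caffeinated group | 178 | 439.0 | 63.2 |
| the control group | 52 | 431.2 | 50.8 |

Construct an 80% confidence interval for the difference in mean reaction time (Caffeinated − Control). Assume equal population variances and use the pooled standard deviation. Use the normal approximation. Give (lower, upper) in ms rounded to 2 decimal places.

(-4.46, 20.06)

Pooled variance s_p² = [177·63.2² + 51·50.8²] / (178+52−2) = 3678.0400, so s_p = 60.6468.
SE_diff = s_p·√(1/n₁ + 1/n₂) = 60.6468·√(1/178 + 1/52) = 9.5600.
z* = 1.282; margin = 1.282 × 9.5600 = 12.2559.
Difference = 439.0 − 431.2 = 7.8000.
7.8000 ± 12.2559 → (-4.46, 20.06).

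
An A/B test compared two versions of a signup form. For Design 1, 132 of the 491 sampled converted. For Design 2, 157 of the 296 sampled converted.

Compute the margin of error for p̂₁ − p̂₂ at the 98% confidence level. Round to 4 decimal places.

0.0820

p̂₁ = 132/491 = 0.2688 and p̂₂ = 157/296 = 0.5304.
SE₁ = √(p̂₁(1−p̂₁)/n₁) = √(0.2688·0.7312/491) = 0.02001; SE₂ = √(0.5304·0.4696/296) = 0.02901.
Independent samples: SE of the difference = √(SE₁² + SE₂²) = √(0.0004004001 + 0.0008415801) = 0.03524.
z* for 98% confidence is 2.326, so the margin of error is 2.326 × 0.03524 = 0.08197.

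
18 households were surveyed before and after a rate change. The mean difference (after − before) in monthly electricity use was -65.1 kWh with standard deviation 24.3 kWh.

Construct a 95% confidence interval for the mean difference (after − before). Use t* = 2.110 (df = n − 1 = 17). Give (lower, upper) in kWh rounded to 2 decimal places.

(-77.19, -53.01)

Paired design: SE = s_d/√n = 24.3/√18 = 5.7276.
t* = 2.110; margin of error = 2.110 × 5.7276 = 12.0852.
-65.1 ± 12.0852 → (-77.19, -53.01).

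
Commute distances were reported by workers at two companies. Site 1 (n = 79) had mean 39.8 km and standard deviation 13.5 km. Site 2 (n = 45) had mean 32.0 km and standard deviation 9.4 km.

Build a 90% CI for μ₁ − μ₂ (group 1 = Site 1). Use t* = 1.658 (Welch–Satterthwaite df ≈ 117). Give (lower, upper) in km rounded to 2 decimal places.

SE₁ = s₁/√n₁ = 13.5/√79 = 1.5189; SE₂ = 9.4/√45 = 1.4013.
Independent samples, unequal variances: SE_diff = √(SE₁² + SE₂²) = √(2.30705721 + 1.96364169) = 2.0666.
t* = 1.658, so margin of error = 1.658 × 2.0666 = 3.4264.
Difference in means = 39.8 − 32.0 = 7.8000.
7.8000 ± 3.4264 → (4.37, 11.23).

(4.37, 11.23)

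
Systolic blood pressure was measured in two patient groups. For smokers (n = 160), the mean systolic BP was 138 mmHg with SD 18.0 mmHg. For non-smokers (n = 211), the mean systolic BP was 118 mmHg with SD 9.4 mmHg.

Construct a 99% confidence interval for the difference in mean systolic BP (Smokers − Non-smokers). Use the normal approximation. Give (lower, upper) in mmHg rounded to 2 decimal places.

SE₁ = s₁/√n₁ = 18.0/√160 = 1.4230; SE₂ = 9.4/√211 = 0.6471.
Independent samples, unequal variances: SE_diff = √(SE₁² + SE₂²) = √(2.024929 + 0.41873841) = 1.5632.
z* = 2.576, so margin of error = 2.576 × 1.5632 = 4.0268.
Difference in means = 138 − 118 = 20.0000.
20.0000 ± 4.0268 → (15.97, 24.03).

(15.97, 24.03)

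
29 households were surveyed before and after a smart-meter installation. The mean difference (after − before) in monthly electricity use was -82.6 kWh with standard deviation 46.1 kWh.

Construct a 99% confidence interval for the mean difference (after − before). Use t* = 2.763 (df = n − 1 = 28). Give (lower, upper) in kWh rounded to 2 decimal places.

(-106.25, -58.95)

This is a matched-pairs design, so SE = s_d/√n = 46.1/√29 = 8.5606.
Margin = 2.763 × 8.5606 = 23.6529; the interval is -82.6 ± 23.6529 = (-106.25, -58.95).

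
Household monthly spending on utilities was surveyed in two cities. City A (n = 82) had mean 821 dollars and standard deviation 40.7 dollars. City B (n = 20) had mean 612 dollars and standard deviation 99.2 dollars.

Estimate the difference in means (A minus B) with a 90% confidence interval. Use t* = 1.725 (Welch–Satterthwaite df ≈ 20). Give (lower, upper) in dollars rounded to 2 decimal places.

(169.96, 248.04)

SE₁ = s₁/√n₁ = 40.7/√82 = 4.4946; SE₂ = 99.2/√20 = 22.1818.
Independent samples, unequal variances: SE_diff = √(SE₁² + SE₂²) = √(20.20142916 + 492.03225124) = 22.6326.
t* = 1.725, so margin of error = 1.725 × 22.6326 = 39.0412.
Difference in means = 821 − 612 = 209.0000.
209.0000 ± 39.0412 → (169.96, 248.04).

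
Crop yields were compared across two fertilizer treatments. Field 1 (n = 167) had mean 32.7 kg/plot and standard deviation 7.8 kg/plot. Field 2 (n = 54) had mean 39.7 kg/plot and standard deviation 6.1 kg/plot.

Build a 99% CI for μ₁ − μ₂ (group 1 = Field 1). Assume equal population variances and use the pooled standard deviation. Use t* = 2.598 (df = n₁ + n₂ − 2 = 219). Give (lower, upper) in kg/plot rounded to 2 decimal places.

s_p = √[((n₁−1)s₁² + (n₂−1)s₂²)/(n₁+n₂−2)] = √[(166·7.8² + 53·6.1²)/219] = 7.4244.
SE = 7.4244·√(1/167 + 1/54) = 1.1623.
With t* = 2.598, margin = 2.598 × 1.1623 = 3.0197.
x̄₁ − x̄₂ = 32.7 − 39.7 = -7.0000; interval -7.0000 ± 3.0197 = (-10.02, -3.98).

(-10.02, -3.98)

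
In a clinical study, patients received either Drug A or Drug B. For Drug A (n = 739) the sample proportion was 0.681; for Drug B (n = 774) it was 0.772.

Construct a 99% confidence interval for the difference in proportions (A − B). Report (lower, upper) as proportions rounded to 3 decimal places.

The two standard errors are √(0.6810×0.3190/739) = 0.01715 and √(0.7720×0.2280/774) = 0.01508.
Because the samples are independent, SE_diff = √(0.01715² + 0.01508²) = 0.02284.
Using z* = 2.576 for 99%, ME = 2.576 × 0.02284 = 0.05884.
p̂₁ − p̂₂ = -0.0910; interval -0.0910 ± 0.05884 gives (-0.150, -0.032).

(-0.150, -0.032)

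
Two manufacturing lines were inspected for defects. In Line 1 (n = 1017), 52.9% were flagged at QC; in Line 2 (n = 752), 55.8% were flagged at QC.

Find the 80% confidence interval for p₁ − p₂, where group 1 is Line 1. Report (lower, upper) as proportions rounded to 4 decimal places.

(-0.0597, 0.0017)

SE₁ = √(p̂₁(1−p̂₁)/n₁) = √(0.5290·0.4710/1017) = 0.01565; SE₂ = √(0.5580·0.4420/752) = 0.01811.
Independent samples: SE of the difference = √(SE₁² + SE₂²) = √(0.0002449225 + 0.0003279721) = 0.02394.
z* for 80% confidence is 1.282, so the margin of error is 1.282 × 0.02394 = 0.03069.
Point estimate p̂₁ − p̂₂ = 0.5290 − 0.5580 = -0.0290.
-0.0290 ± 0.03069 → (-0.0597, 0.0017).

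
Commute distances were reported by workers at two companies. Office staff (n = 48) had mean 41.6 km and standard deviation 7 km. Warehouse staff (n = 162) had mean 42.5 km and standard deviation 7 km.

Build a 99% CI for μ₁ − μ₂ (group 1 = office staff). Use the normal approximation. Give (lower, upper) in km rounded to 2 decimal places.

Standard errors of each mean: 7/√48 = 1.0104 and 7/√162 = 0.5500.
SE(x̄₁ − x̄₂) = √(1.0104² + 0.5500²) = 1.1504 for independent samples with unequal variances.
With z* = 2.576, the margin is 2.576 × 1.1504 = 2.9634.
x̄₁ − x̄₂ = 41.6 − 42.5 = -0.9000; the interval is -0.9000 ± 2.9634 = (-3.86, 2.06).

(-3.86, 2.06)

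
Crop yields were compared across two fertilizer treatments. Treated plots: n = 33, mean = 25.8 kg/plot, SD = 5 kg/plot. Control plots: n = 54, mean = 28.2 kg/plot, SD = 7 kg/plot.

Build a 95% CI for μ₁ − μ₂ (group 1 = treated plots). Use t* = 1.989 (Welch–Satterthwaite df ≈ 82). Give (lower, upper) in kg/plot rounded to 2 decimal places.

(-4.97, 0.17)

Per-group SEs: s₁/√n₁ = 5/√33 = 0.8704, s₂/√n₂ = 7/√54 = 0.9526.
Unpooled SE of the difference: √(0.75759616 + 0.90744676) = 1.2904.
Margin of error = t* · SE = 1.989 × 1.2904 = 2.5666.
x̄₁ − x̄₂ = 25.8 − 28.2 = -2.4000.
CI: -2.4000 ± 2.5666 = (-4.97, 0.17).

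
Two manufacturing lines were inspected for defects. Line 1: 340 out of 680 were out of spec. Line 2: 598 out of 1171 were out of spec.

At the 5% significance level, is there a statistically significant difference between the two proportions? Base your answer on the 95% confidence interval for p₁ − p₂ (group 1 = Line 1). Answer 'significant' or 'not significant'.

First, p̂₁ = 340/680 = 0.5000; p̂₂ = 598/1171 = 0.5107.
The two standard errors are √(0.5000×0.5000/680) = 0.01917 and √(0.5107×0.4893/1171) = 0.01461.
Because the samples are independent, SE_diff = √(0.01917² + 0.01461²) = 0.02410.
Using z* = 1.960 for 95%, ME = 1.960 × 0.02410 = 0.04724.
p̂₁ − p̂₂ = -0.0107; interval -0.0107 ± 0.04724 gives (-0.05794, 0.03654).
The interval (-0.05794, 0.03654) contains 0, so the difference is not significant.

not significant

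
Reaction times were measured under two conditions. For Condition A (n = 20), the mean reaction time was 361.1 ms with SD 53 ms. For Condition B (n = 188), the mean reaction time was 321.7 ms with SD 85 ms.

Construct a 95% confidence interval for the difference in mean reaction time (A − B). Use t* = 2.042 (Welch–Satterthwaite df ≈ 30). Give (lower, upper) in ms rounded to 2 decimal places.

(12.09, 66.71)

Standard errors of each mean: 53/√20 = 11.8512 and 85/√188 = 6.1993.
SE(x̄₁ − x̄₂) = √(11.8512² + 6.1993²) = 13.3747 for independent samples with unequal variances.
With t* = 2.042, the margin is 2.042 × 13.3747 = 27.3111.
x̄₁ − x̄₂ = 361.1 − 321.7 = 39.4000; the interval is 39.4000 ± 27.3111 = (12.09, 66.71).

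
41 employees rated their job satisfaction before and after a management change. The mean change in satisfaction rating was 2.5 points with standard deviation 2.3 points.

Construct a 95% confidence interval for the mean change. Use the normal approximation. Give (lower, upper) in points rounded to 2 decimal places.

This is a matched-pairs design, so SE = s_d/√n = 2.3/√41 = 0.3592.
Margin = 1.960 × 0.3592 = 0.7040; the interval is 2.5 ± 0.7040 = (1.80, 3.20).

(1.80, 3.20)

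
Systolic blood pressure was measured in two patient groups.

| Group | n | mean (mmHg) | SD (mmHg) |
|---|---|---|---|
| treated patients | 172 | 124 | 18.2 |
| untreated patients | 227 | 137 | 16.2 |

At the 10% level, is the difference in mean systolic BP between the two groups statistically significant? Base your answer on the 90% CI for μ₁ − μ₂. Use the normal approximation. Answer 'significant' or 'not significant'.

SE₁ = s₁/√n₁ = 18.2/√172 = 1.3877; SE₂ = 16.2/√227 = 1.0752.
Independent samples, unequal variances: SE_diff = √(SE₁² + SE₂²) = √(1.92571129 + 1.15605504) = 1.7555.
z* = 1.645, so margin of error = 1.645 × 1.7555 = 2.8878.
Difference in means = 124 − 137 = -13.0000.
-13.0000 ± 2.8878 → (-15.8878, -10.1122).
The interval (-15.8878, -10.1122) does not contain 0, so the difference is significant.

significant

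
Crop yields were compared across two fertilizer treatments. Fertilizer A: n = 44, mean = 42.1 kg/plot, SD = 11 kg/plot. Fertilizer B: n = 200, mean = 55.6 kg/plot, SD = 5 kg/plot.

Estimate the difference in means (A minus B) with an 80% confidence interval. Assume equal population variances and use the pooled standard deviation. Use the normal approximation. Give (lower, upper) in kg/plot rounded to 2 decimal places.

Pooled variance s_p² = [43·11² + 199·5²] / (44+200−2) = 42.0579, so s_p = 6.4852.
SE_diff = s_p·√(1/n₁ + 1/n₂) = 6.4852·√(1/44 + 1/200) = 1.0799.
z* = 1.282; margin = 1.282 × 1.0799 = 1.3844.
Difference = 42.1 − 55.6 = -13.5000.
-13.5000 ± 1.3844 → (-14.88, -12.12).

(-14.88, -12.12)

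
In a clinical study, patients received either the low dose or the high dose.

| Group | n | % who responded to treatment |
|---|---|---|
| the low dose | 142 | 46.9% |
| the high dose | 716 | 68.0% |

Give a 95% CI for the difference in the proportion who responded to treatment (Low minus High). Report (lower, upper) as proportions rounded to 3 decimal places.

SE₁ = √(p̂₁(1−p̂₁)/n₁) = √(0.4690·0.5310/142) = 0.04188; SE₂ = √(0.6800·0.3200/716) = 0.01743.
Independent samples: SE of the difference = √(SE₁² + SE₂²) = √(0.0017539344 + 0.0003038049) = 0.04536.
z* for 95% confidence is 1.960, so the margin of error is 1.960 × 0.04536 = 0.08891.
Point estimate p̂₁ − p̂₂ = 0.4690 − 0.6800 = -0.2110.
-0.2110 ± 0.08891 → (-0.300, -0.122).

(-0.300, -0.122)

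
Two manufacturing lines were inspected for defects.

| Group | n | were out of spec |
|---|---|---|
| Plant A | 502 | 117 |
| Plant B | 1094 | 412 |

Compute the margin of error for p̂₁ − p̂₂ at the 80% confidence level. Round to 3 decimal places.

0.031

First, p̂₁ = 117/502 = 0.2331; p̂₂ = 412/1094 = 0.3766.
The two standard errors are √(0.2331×0.7669/502) = 0.01887 and √(0.3766×0.6234/1094) = 0.01465.
Because the samples are independent, SE_diff = √(0.01887² + 0.01465²) = 0.02389.
Using z* = 1.282 for 80%, ME = 1.282 × 0.02389 = 0.03063.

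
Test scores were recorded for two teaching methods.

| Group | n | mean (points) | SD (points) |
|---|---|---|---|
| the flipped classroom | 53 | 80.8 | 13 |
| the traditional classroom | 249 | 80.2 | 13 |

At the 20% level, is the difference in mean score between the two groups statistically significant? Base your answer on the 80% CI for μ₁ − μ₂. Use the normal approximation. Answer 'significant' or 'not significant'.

Per-group SEs: s₁/√n₁ = 13/√53 = 1.7857, s₂/√n₂ = 13/√249 = 0.8238.
Unpooled SE of the difference: √(3.18872449 + 0.67864644) = 1.9666.
Margin of error = z* · SE = 1.282 × 1.9666 = 2.5212.
x̄₁ − x̄₂ = 80.8 − 80.2 = 0.6000.
CI: 0.6000 ± 2.5212 = (-1.9212, 3.1212).
The interval (-1.9212, 3.1212) contains 0, so the difference is not significant.

not significant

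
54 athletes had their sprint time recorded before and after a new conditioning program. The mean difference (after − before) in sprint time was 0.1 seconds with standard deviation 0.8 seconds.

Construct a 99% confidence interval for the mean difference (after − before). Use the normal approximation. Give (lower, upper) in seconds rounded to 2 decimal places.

(-0.18, 0.38)

Paired design: SE = s_d/√n = 0.8/√54 = 0.1089.
z* = 2.576; margin of error = 2.576 × 0.1089 = 0.2805.
0.1 ± 0.2805 → (-0.18, 0.38).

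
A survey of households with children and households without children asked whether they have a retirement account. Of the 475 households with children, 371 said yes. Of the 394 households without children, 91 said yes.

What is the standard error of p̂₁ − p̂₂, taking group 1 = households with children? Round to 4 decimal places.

p̂₁ = 371/475 = 0.7811 and p̂₂ = 91/394 = 0.2310.
SE₁ = √(p̂₁(1−p̂₁)/n₁) = √(0.7811·0.2189/475) = 0.01897; SE₂ = √(0.2310·0.7690/394) = 0.02123.
Independent samples: SE of the difference = √(SE₁² + SE₂²) = √(0.0003598609 + 0.0004507129) = 0.02847.

0.0285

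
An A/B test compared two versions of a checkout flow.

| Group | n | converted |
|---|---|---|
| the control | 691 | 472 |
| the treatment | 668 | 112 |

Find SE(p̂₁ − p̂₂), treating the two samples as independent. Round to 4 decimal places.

First, p̂₁ = 472/691 = 0.6831; p̂₂ = 112/668 = 0.1677.
The two standard errors are √(0.6831×0.3169/691) = 0.01770 and √(0.1677×0.8323/668) = 0.01446.
Because the samples are independent, SE_diff = √(0.01770² + 0.01446²) = 0.02286.

0.0229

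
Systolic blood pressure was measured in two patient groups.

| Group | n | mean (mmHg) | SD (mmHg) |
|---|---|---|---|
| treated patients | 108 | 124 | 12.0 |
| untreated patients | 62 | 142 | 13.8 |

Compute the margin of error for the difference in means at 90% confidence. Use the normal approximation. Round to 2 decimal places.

3.45

Per-group SEs: s₁/√n₁ = 12.0/√108 = 1.1547, s₂/√n₂ = 13.8/√62 = 1.7526.
Unpooled SE of the difference: √(1.33333209 + 3.07160676) = 2.0988.
Margin of error = z* · SE = 1.645 × 2.0988 = 3.4525.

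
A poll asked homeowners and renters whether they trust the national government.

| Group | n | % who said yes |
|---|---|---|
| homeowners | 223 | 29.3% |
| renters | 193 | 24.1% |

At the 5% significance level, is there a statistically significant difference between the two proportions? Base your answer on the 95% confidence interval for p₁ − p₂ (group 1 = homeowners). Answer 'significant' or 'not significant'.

SE₁ = √(p̂₁(1−p̂₁)/n₁) = √(0.2930·0.7070/223) = 0.03048; SE₂ = √(0.2410·0.7590/193) = 0.03079.
Independent samples: SE of the difference = √(SE₁² + SE₂²) = √(0.0009290304 + 0.0009480241) = 0.04332.
z* for 95% confidence is 1.960, so the margin of error is 1.960 × 0.04332 = 0.08491.
Point estimate p̂₁ − p̂₂ = 0.2930 − 0.2410 = 0.0520.
0.0520 ± 0.08491 → (-0.03291, 0.13691).
The interval (-0.03291, 0.13691) contains 0, so the difference is not significant.

not significant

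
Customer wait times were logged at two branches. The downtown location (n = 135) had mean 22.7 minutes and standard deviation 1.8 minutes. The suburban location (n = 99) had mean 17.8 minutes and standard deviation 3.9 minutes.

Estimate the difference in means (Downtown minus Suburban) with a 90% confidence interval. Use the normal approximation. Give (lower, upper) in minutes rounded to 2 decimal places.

(4.21, 5.59)

SE₁ = s₁/√n₁ = 1.8/√135 = 0.1549; SE₂ = 3.9/√99 = 0.3920.
Independent samples, unequal variances: SE_diff = √(SE₁² + SE₂²) = √(0.02399401 + 0.153664) = 0.4215.
z* = 1.645, so margin of error = 1.645 × 0.4215 = 0.6934.
Difference in means = 22.7 − 17.8 = 4.9000.
4.9000 ± 0.6934 → (4.21, 5.59).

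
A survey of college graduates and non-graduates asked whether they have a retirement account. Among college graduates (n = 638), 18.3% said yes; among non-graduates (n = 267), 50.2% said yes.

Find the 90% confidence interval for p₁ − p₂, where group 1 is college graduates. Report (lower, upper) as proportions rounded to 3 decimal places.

The two standard errors are √(0.1830×0.8170/638) = 0.01531 and √(0.5020×0.4980/267) = 0.03060.
Because the samples are independent, SE_diff = √(0.01531² + 0.03060²) = 0.03422.
Using z* = 1.645 for 90%, ME = 1.645 × 0.03422 = 0.05629.
p̂₁ − p̂₂ = -0.3190; interval -0.3190 ± 0.05629 gives (-0.375, -0.263).

(-0.375, -0.263)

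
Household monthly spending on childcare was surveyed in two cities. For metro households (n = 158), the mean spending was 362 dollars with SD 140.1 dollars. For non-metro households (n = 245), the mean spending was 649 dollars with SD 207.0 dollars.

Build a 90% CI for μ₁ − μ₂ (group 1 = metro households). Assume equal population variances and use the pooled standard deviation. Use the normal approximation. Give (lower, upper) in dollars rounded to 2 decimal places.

s_p = √[((n₁−1)s₁² + (n₂−1)s₂²)/(n₁+n₂−2)] = √[(157·140.1² + 244·207.0²)/401] = 183.7321.
SE = 183.7321·√(1/158 + 1/245) = 18.7467.
With z* = 1.645, margin = 1.645 × 18.7467 = 30.8383.
x̄₁ − x̄₂ = 362 − 649 = -287.0000; interval -287.0000 ± 30.8383 = (-317.84, -256.16).

(-317.84, -256.16)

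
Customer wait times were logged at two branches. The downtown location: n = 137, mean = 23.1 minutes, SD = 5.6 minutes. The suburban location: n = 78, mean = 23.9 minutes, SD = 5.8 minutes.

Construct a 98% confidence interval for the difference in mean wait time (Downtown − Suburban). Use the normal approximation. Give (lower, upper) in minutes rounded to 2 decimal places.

Standard errors of each mean: 5.6/√137 = 0.4784 and 5.8/√78 = 0.6567.
SE(x̄₁ − x̄₂) = √(0.4784² + 0.6567²) = 0.8125 for independent samples with unequal variances.
With z* = 2.326, the margin is 2.326 × 0.8125 = 1.8899.
x̄₁ − x̄₂ = 23.1 − 23.9 = -0.8000; the interval is -0.8000 ± 1.8899 = (-2.69, 1.09).

(-2.69, 1.09)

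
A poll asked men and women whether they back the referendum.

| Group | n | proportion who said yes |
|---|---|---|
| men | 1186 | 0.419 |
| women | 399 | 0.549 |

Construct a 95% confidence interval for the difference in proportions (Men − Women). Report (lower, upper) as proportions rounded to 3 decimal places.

(-0.186, -0.074)

SE₁ = √(p̂₁(1−p̂₁)/n₁) = √(0.4190·0.5810/1186) = 0.01433; SE₂ = √(0.5490·0.4510/399) = 0.02491.
Independent samples: SE of the difference = √(SE₁² + SE₂²) = √(0.0002053489 + 0.0006205081) = 0.02874.
z* for 95% confidence is 1.960, so the margin of error is 1.960 × 0.02874 = 0.05633.
Point estimate p̂₁ − p̂₂ = 0.4190 − 0.5490 = -0.1300.
-0.1300 ± 0.05633 → (-0.186, -0.074).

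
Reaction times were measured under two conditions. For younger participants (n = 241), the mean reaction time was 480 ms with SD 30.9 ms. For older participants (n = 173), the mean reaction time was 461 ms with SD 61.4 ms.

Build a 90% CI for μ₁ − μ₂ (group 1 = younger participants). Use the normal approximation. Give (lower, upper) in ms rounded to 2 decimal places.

SE₁ = s₁/√n₁ = 30.9/√241 = 1.9904; SE₂ = 61.4/√173 = 4.6682.
Independent samples, unequal variances: SE_diff = √(SE₁² + SE₂²) = √(3.96169216 + 21.79209124) = 5.0748.
z* = 1.645, so margin of error = 1.645 × 5.0748 = 8.3480.
Difference in means = 480 − 461 = 19.0000.
19.0000 ± 8.3480 → (10.65, 27.35).

(10.65, 27.35)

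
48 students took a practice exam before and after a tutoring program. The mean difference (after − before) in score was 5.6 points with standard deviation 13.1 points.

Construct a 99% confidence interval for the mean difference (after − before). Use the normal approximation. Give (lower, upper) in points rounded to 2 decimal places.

(0.73, 10.47)

This is a matched-pairs design, so SE = s_d/√n = 13.1/√48 = 1.8908.
Margin = 2.576 × 1.8908 = 4.8707; the interval is 5.6 ± 4.8707 = (0.73, 10.47).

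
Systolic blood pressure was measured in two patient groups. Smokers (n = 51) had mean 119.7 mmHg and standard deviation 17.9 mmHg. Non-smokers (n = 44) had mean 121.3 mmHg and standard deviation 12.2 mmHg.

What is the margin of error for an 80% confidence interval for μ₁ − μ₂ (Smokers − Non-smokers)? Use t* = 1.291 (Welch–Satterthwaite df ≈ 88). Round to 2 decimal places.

4.01

Standard errors of each mean: 17.9/√51 = 2.5065 and 12.2/√44 = 1.8392.
SE(x̄₁ − x̄₂) = √(2.5065² + 1.8392²) = 3.1089 for independent samples with unequal variances.
With t* = 1.291, the margin is 1.291 × 3.1089 = 4.0136.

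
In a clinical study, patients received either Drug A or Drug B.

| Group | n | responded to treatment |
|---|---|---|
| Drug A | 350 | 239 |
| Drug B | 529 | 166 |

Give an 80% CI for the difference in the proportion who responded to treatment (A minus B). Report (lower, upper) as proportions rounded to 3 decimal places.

(0.328, 0.410)

Sample proportions: 239/350 = 0.6829, 166/529 = 0.3138.
Each SE is √(p̂(1−p̂)/n): √(0.6829·0.3171/350) = 0.02487 and √(0.3138·0.6862/529) = 0.02018.
SE(p̂₁ − p̂₂) = √(SE₁² + SE₂²) = √(0.0006185169 + 0.0004072324) = 0.03203, since the two samples are independent.
At 80% confidence z* = 1.282; margin = 1.282 × 0.03203 = 0.04106.
The difference is 0.6829 − 0.3138 = 0.3691, so the interval is 0.3691 ± 0.04106 = (0.328, 0.410).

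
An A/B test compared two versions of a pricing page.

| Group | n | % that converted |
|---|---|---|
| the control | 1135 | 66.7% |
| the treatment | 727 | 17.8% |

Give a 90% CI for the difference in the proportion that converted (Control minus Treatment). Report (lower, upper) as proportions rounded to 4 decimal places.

SE₁ = √(p̂₁(1−p̂₁)/n₁) = √(0.6670·0.3330/1135) = 0.01399; SE₂ = √(0.1780·0.8220/727) = 0.01419.
Independent samples: SE of the difference = √(SE₁² + SE₂²) = √(0.0001957201 + 0.0002013561) = 0.01993.
z* for 90% confidence is 1.645, so the margin of error is 1.645 × 0.01993 = 0.03278.
Point estimate p̂₁ − p̂₂ = 0.6670 − 0.1780 = 0.4890.
0.4890 ± 0.03278 → (0.4562, 0.5218).

(0.4562, 0.5218)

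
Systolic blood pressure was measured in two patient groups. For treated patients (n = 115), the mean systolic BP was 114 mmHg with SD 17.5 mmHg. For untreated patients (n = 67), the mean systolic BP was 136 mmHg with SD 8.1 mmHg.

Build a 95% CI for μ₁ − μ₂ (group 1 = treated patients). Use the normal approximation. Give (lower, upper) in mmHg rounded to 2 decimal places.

SE₁ = s₁/√n₁ = 17.5/√115 = 1.6319; SE₂ = 8.1/√67 = 0.9896.
Independent samples, unequal variances: SE_diff = √(SE₁² + SE₂²) = √(2.66309761 + 0.97930816) = 1.9085.
z* = 1.960, so margin of error = 1.960 × 1.9085 = 3.7407.
Difference in means = 114 − 136 = -22.0000.
-22.0000 ± 3.7407 → (-25.74, -18.26).

(-25.74, -18.26)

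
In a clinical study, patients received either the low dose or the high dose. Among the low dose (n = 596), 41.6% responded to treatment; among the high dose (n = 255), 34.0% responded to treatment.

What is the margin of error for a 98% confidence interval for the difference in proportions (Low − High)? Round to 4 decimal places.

0.0835

The two standard errors are √(0.4160×0.5840/596) = 0.02019 and √(0.3400×0.6600/255) = 0.02966.
Because the samples are independent, SE_diff = √(0.02019² + 0.02966²) = 0.03588.
Using z* = 2.326 for 98%, ME = 2.326 × 0.03588 = 0.08346.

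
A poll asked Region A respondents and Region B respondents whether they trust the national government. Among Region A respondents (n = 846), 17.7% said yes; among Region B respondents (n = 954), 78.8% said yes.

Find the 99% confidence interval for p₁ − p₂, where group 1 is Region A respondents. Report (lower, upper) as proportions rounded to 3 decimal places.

Each SE is √(p̂(1−p̂)/n): √(0.1770·0.8230/846) = 0.01312 and √(0.7880·0.2120/954) = 0.01323.
SE(p̂₁ − p̂₂) = √(SE₁² + SE₂²) = √(0.0001721344 + 0.0001750329) = 0.01863, since the two samples are independent.
At 99% confidence z* = 2.576; margin = 2.576 × 0.01863 = 0.04799.
The difference is 0.1770 − 0.7880 = -0.6110, so the interval is -0.6110 ± 0.04799 = (-0.659, -0.563).

(-0.659, -0.563)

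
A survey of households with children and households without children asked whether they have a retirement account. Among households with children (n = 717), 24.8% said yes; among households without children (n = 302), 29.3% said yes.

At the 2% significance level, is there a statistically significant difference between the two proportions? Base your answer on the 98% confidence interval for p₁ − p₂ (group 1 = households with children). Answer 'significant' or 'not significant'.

not significant

The two standard errors are √(0.2480×0.7520/717) = 0.01613 and √(0.2930×0.7070/302) = 0.02619.
Because the samples are independent, SE_diff = √(0.01613² + 0.02619²) = 0.03076.
Using z* = 2.326 for 98%, ME = 2.326 × 0.03076 = 0.07155.
p̂₁ − p̂₂ = -0.0450; interval -0.0450 ± 0.07155 gives (-0.11655, 0.02655).
The interval (-0.11655, 0.02655) contains 0, so the difference is not significant.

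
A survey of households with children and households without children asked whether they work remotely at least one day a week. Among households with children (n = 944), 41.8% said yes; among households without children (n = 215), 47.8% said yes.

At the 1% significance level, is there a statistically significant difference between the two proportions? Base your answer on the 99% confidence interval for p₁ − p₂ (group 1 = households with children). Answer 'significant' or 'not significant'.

The two standard errors are √(0.4180×0.5820/944) = 0.01605 and √(0.4780×0.5220/215) = 0.03407.
Because the samples are independent, SE_diff = √(0.01605² + 0.03407²) = 0.03766.
Using z* = 2.576 for 99%, ME = 2.576 × 0.03766 = 0.09701.
p̂₁ − p̂₂ = -0.0600; interval -0.0600 ± 0.09701 gives (-0.15701, 0.03701).
The interval (-0.15701, 0.03701) contains 0, so the difference is not significant.

not significant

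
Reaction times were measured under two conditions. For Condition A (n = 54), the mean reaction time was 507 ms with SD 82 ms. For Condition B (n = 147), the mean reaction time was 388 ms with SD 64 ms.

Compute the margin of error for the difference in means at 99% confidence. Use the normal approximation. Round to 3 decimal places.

SE₁ = s₁/√n₁ = 82/√54 = 11.1588; SE₂ = 64/√147 = 5.2786.
Independent samples, unequal variances: SE_diff = √(SE₁² + SE₂²) = √(124.51881744 + 27.86361796) = 12.3443.
z* = 2.576, so margin of error = 2.576 × 12.3443 = 31.7989.

31.799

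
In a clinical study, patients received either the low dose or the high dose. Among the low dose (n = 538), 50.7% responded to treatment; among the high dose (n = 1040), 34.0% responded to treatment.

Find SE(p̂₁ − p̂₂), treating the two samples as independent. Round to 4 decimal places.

Each SE is √(p̂(1−p̂)/n): √(0.5070·0.4930/538) = 0.02155 and √(0.3400·0.6600/1040) = 0.01469.
SE(p̂₁ − p̂₂) = √(SE₁² + SE₂²) = √(0.0004644025 + 0.0002157961) = 0.02608, since the two samples are independent.

0.0261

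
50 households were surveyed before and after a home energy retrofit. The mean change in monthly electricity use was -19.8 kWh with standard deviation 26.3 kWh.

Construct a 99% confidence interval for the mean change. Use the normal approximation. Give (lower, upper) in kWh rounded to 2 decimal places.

This is a matched-pairs design, so SE = s_d/√n = 26.3/√50 = 3.7194.
Margin = 2.576 × 3.7194 = 9.5812; the interval is -19.8 ± 9.5812 = (-29.38, -10.22).

(-29.38, -10.22)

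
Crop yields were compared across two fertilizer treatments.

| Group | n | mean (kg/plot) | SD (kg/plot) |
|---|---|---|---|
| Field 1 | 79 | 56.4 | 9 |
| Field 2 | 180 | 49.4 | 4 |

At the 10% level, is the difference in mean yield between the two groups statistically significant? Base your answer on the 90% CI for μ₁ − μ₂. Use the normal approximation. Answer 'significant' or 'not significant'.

SE₁ = s₁/√n₁ = 9/√79 = 1.0126; SE₂ = 4/√180 = 0.2981.
Independent samples, unequal variances: SE_diff = √(SE₁² + SE₂²) = √(1.02535876 + 0.08886361) = 1.0556.
z* = 1.645, so margin of error = 1.645 × 1.0556 = 1.7365.
Difference in means = 56.4 − 49.4 = 7.0000.
7.0000 ± 1.7365 → (5.2635, 8.7365).
The interval (5.2635, 8.7365) does not contain 0, so the difference is significant.

significant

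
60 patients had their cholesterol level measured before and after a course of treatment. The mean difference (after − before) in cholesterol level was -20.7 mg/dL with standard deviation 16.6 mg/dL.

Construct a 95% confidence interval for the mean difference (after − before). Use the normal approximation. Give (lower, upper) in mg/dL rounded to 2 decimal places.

(-24.90, -16.50)

Paired design: SE = s_d/√n = 16.6/√60 = 2.1431.
z* = 1.960; margin of error = 1.960 × 2.1431 = 4.2005.
-20.7 ± 4.2005 → (-24.90, -16.50).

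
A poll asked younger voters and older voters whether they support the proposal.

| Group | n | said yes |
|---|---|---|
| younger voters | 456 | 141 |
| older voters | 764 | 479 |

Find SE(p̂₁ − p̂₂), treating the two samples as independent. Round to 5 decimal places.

p̂₁ = 141/456 = 0.3092 and p̂₂ = 479/764 = 0.6270.
SE₁ = √(p̂₁(1−p̂₁)/n₁) = √(0.3092·0.6908/456) = 0.02164; SE₂ = √(0.6270·0.3730/764) = 0.01750.
Independent samples: SE of the difference = √(SE₁² + SE₂²) = √(0.0004682896 + 0.00030625) = 0.02783.

0.02783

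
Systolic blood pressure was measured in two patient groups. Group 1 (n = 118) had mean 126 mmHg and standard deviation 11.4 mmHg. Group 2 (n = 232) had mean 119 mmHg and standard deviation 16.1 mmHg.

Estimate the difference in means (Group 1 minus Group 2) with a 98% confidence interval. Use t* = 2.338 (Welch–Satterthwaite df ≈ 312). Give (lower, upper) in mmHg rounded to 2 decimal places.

SE₁ = s₁/√n₁ = 11.4/√118 = 1.0495; SE₂ = 16.1/√232 = 1.0570.
Independent samples, unequal variances: SE_diff = √(SE₁² + SE₂²) = √(1.10145025 + 1.117249) = 1.4895.
t* = 2.338, so margin of error = 2.338 × 1.4895 = 3.4825.
Difference in means = 126 − 119 = 7.0000.
7.0000 ± 3.4825 → (3.52, 10.48).

(3.52, 10.48)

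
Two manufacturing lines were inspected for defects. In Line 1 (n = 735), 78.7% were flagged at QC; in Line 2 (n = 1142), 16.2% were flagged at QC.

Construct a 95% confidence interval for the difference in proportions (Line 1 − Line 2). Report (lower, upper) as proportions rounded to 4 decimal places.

(0.5885, 0.6615)

SE₁ = √(p̂₁(1−p̂₁)/n₁) = √(0.7870·0.2130/735) = 0.01510; SE₂ = √(0.1620·0.8380/1142) = 0.01090.
Independent samples: SE of the difference = √(SE₁² + SE₂²) = √(0.00022801 + 0.00011881) = 0.01862.
z* for 95% confidence is 1.960, so the margin of error is 1.960 × 0.01862 = 0.03650.
Point estimate p̂₁ − p̂₂ = 0.7870 − 0.1620 = 0.6250.
0.6250 ± 0.03650 → (0.5885, 0.6615).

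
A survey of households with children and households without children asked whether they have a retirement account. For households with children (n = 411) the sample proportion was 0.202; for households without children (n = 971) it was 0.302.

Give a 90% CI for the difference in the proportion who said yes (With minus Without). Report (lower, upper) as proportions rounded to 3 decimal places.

Each SE is √(p̂(1−p̂)/n): √(0.2020·0.7980/411) = 0.01980 and √(0.3020·0.6980/971) = 0.01473.
SE(p̂₁ − p̂₂) = √(SE₁² + SE₂²) = √(0.00039204 + 0.0002169729) = 0.02468, since the two samples are independent.
At 90% confidence z* = 1.645; margin = 1.645 × 0.02468 = 0.04060.
The difference is 0.2020 − 0.3020 = -0.1000, so the interval is -0.1000 ± 0.04060 = (-0.141, -0.059).

(-0.141, -0.059)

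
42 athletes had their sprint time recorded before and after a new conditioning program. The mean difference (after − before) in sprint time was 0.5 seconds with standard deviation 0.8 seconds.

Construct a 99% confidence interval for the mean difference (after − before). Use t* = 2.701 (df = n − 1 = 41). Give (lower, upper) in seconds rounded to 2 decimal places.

This is a matched-pairs design, so SE = s_d/√n = 0.8/√42 = 0.1234.
Margin = 2.701 × 0.1234 = 0.3333; the interval is 0.5 ± 0.3333 = (0.17, 0.83).

(0.17, 0.83)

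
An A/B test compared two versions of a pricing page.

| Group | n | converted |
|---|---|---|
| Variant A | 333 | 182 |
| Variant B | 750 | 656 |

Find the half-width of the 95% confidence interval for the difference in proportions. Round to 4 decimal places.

0.0585

First, p̂₁ = 182/333 = 0.5465; p̂₂ = 656/750 = 0.8747.
The two standard errors are √(0.5465×0.4535/333) = 0.02728 and √(0.8747×0.1253/750) = 0.01209.
Because the samples are independent, SE_diff = √(0.02728² + 0.01209²) = 0.02984.
Using z* = 1.960 for 95%, ME = 1.960 × 0.02984 = 0.05849.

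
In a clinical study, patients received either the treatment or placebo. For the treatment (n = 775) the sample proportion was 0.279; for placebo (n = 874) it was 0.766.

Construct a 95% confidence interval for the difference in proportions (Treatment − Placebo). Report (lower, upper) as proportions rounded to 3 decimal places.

(-0.529, -0.445)

Each SE is √(p̂(1−p̂)/n): √(0.2790·0.7210/775) = 0.01611 and √(0.7660·0.2340/874) = 0.01432.
SE(p̂₁ − p̂₂) = √(SE₁² + SE₂²) = √(0.0002595321 + 0.0002050624) = 0.02155, since the two samples are independent.
At 95% confidence z* = 1.960; margin = 1.960 × 0.02155 = 0.04224.
The difference is 0.2790 − 0.7660 = -0.4870, so the interval is -0.4870 ± 0.04224 = (-0.529, -0.445).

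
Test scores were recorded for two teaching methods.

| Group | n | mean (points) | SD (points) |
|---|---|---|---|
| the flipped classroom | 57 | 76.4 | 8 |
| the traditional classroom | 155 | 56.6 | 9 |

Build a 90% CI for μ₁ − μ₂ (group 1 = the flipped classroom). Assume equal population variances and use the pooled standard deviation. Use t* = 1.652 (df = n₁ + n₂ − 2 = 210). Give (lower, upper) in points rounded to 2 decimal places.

Pooled variance s_p² = [56·8² + 154·9²] / (57+155−2) = 76.4667, so s_p = 8.7445.
SE_diff = s_p·√(1/n₁ + 1/n₂) = 8.7445·√(1/57 + 1/155) = 1.3546.
t* = 1.652; margin = 1.652 × 1.3546 = 2.2378.
Difference = 76.4 − 56.6 = 19.8000.
19.8000 ± 2.2378 → (17.56, 22.04).

(17.56, 22.04)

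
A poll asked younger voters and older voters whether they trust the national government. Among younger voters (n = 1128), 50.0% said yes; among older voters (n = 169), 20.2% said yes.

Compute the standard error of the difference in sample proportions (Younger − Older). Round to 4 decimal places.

Each SE is √(p̂(1−p̂)/n): √(0.5000·0.5000/1128) = 0.01489 and √(0.2020·0.7980/169) = 0.03088.
SE(p̂₁ − p̂₂) = √(SE₁² + SE₂²) = √(0.0002217121 + 0.0009535744) = 0.03428, since the two samples are independent.

0.0343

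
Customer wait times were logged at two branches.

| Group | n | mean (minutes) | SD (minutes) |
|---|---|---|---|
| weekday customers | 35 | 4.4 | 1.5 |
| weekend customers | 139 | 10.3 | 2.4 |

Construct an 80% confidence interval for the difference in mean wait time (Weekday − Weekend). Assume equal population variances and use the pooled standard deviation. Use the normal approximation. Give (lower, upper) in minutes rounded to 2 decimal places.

Pooled variance s_p² = [34·1.5² + 138·2.4²] / (35+139−2) = 5.0662, so s_p = 2.2508.
SE_diff = s_p·√(1/n₁ + 1/n₂) = 2.2508·√(1/35 + 1/139) = 0.4257.
z* = 1.282; margin = 1.282 × 0.4257 = 0.5457.
Difference = 4.4 − 10.3 = -5.9000.
-5.9000 ± 0.5457 → (-6.45, -5.35).

(-6.45, -5.35)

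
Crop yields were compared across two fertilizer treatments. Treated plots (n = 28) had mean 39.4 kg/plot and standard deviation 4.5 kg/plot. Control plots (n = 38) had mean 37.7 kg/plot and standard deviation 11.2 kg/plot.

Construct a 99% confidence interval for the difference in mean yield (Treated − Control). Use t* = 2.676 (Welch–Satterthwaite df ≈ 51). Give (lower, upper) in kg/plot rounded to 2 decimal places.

(-3.67, 7.07)

Per-group SEs: s₁/√n₁ = 4.5/√28 = 0.8504, s₂/√n₂ = 11.2/√38 = 1.8169.
Unpooled SE of the difference: √(0.72318016 + 3.30112561) = 2.0061.
Margin of error = t* · SE = 2.676 × 2.0061 = 5.3683.
x̄₁ − x̄₂ = 39.4 − 37.7 = 1.7000.
CI: 1.7000 ± 5.3683 = (-3.67, 7.07).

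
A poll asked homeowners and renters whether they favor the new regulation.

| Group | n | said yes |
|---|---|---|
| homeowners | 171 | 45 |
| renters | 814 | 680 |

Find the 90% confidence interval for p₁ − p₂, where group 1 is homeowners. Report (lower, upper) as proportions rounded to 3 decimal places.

(-0.632, -0.513)

p̂₁ = 45/171 = 0.2632 and p̂₂ = 680/814 = 0.8354.
SE₁ = √(p̂₁(1−p̂₁)/n₁) = √(0.2632·0.7368/171) = 0.03368; SE₂ = √(0.8354·0.1646/814) = 0.01300.
Independent samples: SE of the difference = √(SE₁² + SE₂²) = √(0.0011343424 + 0.000169) = 0.03610.
z* for 90% confidence is 1.645, so the margin of error is 1.645 × 0.03610 = 0.05938.
Point estimate p̂₁ − p̂₂ = 0.2632 − 0.8354 = -0.5722.
-0.5722 ± 0.05938 → (-0.632, -0.513).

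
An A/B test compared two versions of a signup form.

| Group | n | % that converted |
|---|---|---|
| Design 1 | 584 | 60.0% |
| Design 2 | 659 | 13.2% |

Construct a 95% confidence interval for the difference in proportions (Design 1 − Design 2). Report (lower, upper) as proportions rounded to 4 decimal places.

SE₁ = √(p̂₁(1−p̂₁)/n₁) = √(0.6000·0.4000/584) = 0.02027; SE₂ = √(0.1320·0.8680/659) = 0.01319.
Independent samples: SE of the difference = √(SE₁² + SE₂²) = √(0.0004108729 + 0.0001739761) = 0.02418.
z* for 95% confidence is 1.960, so the margin of error is 1.960 × 0.02418 = 0.04739.
Point estimate p̂₁ − p̂₂ = 0.6000 − 0.1320 = 0.4680.
0.4680 ± 0.04739 → (0.4206, 0.5154).

(0.4206, 0.5154)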